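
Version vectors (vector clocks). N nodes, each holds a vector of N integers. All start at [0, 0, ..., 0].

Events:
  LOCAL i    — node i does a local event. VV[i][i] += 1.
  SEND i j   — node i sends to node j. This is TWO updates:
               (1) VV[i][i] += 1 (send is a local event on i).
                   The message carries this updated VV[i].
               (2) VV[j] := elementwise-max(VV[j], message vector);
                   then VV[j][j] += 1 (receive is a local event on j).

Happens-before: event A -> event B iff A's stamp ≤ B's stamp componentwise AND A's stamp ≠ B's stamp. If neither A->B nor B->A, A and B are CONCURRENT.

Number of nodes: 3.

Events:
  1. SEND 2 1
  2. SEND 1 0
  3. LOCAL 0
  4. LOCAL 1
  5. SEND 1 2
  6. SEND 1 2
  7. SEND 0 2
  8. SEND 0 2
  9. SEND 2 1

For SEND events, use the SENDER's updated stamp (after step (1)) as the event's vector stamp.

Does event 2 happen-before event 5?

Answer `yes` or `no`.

Answer: yes

Derivation:
Initial: VV[0]=[0, 0, 0]
Initial: VV[1]=[0, 0, 0]
Initial: VV[2]=[0, 0, 0]
Event 1: SEND 2->1: VV[2][2]++ -> VV[2]=[0, 0, 1], msg_vec=[0, 0, 1]; VV[1]=max(VV[1],msg_vec) then VV[1][1]++ -> VV[1]=[0, 1, 1]
Event 2: SEND 1->0: VV[1][1]++ -> VV[1]=[0, 2, 1], msg_vec=[0, 2, 1]; VV[0]=max(VV[0],msg_vec) then VV[0][0]++ -> VV[0]=[1, 2, 1]
Event 3: LOCAL 0: VV[0][0]++ -> VV[0]=[2, 2, 1]
Event 4: LOCAL 1: VV[1][1]++ -> VV[1]=[0, 3, 1]
Event 5: SEND 1->2: VV[1][1]++ -> VV[1]=[0, 4, 1], msg_vec=[0, 4, 1]; VV[2]=max(VV[2],msg_vec) then VV[2][2]++ -> VV[2]=[0, 4, 2]
Event 6: SEND 1->2: VV[1][1]++ -> VV[1]=[0, 5, 1], msg_vec=[0, 5, 1]; VV[2]=max(VV[2],msg_vec) then VV[2][2]++ -> VV[2]=[0, 5, 3]
Event 7: SEND 0->2: VV[0][0]++ -> VV[0]=[3, 2, 1], msg_vec=[3, 2, 1]; VV[2]=max(VV[2],msg_vec) then VV[2][2]++ -> VV[2]=[3, 5, 4]
Event 8: SEND 0->2: VV[0][0]++ -> VV[0]=[4, 2, 1], msg_vec=[4, 2, 1]; VV[2]=max(VV[2],msg_vec) then VV[2][2]++ -> VV[2]=[4, 5, 5]
Event 9: SEND 2->1: VV[2][2]++ -> VV[2]=[4, 5, 6], msg_vec=[4, 5, 6]; VV[1]=max(VV[1],msg_vec) then VV[1][1]++ -> VV[1]=[4, 6, 6]
Event 2 stamp: [0, 2, 1]
Event 5 stamp: [0, 4, 1]
[0, 2, 1] <= [0, 4, 1]? True. Equal? False. Happens-before: True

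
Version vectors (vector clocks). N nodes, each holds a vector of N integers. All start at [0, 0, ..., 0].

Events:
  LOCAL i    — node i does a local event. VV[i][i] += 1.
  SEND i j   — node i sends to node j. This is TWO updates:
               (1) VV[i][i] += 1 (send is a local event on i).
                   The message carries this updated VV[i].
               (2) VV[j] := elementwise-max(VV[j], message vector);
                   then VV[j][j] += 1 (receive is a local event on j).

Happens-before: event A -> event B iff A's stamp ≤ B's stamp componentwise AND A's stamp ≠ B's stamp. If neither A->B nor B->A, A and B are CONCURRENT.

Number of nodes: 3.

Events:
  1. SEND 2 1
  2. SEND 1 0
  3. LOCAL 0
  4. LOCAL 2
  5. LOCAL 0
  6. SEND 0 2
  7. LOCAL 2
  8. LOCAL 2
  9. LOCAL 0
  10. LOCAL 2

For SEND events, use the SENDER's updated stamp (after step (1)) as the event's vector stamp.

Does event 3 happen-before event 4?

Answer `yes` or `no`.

Answer: no

Derivation:
Initial: VV[0]=[0, 0, 0]
Initial: VV[1]=[0, 0, 0]
Initial: VV[2]=[0, 0, 0]
Event 1: SEND 2->1: VV[2][2]++ -> VV[2]=[0, 0, 1], msg_vec=[0, 0, 1]; VV[1]=max(VV[1],msg_vec) then VV[1][1]++ -> VV[1]=[0, 1, 1]
Event 2: SEND 1->0: VV[1][1]++ -> VV[1]=[0, 2, 1], msg_vec=[0, 2, 1]; VV[0]=max(VV[0],msg_vec) then VV[0][0]++ -> VV[0]=[1, 2, 1]
Event 3: LOCAL 0: VV[0][0]++ -> VV[0]=[2, 2, 1]
Event 4: LOCAL 2: VV[2][2]++ -> VV[2]=[0, 0, 2]
Event 5: LOCAL 0: VV[0][0]++ -> VV[0]=[3, 2, 1]
Event 6: SEND 0->2: VV[0][0]++ -> VV[0]=[4, 2, 1], msg_vec=[4, 2, 1]; VV[2]=max(VV[2],msg_vec) then VV[2][2]++ -> VV[2]=[4, 2, 3]
Event 7: LOCAL 2: VV[2][2]++ -> VV[2]=[4, 2, 4]
Event 8: LOCAL 2: VV[2][2]++ -> VV[2]=[4, 2, 5]
Event 9: LOCAL 0: VV[0][0]++ -> VV[0]=[5, 2, 1]
Event 10: LOCAL 2: VV[2][2]++ -> VV[2]=[4, 2, 6]
Event 3 stamp: [2, 2, 1]
Event 4 stamp: [0, 0, 2]
[2, 2, 1] <= [0, 0, 2]? False. Equal? False. Happens-before: False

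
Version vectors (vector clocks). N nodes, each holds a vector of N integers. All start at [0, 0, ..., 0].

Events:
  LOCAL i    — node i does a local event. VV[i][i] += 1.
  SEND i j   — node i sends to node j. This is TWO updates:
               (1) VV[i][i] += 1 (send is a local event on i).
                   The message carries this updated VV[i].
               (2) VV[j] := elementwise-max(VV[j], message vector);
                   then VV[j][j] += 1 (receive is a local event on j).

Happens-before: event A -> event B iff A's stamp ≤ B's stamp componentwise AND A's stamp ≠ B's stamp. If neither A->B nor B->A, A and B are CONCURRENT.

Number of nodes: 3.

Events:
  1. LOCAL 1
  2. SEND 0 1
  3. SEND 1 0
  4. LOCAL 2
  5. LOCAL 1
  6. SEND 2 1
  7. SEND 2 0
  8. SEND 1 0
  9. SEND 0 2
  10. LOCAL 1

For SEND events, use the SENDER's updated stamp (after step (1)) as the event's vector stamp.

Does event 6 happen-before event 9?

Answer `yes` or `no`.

Initial: VV[0]=[0, 0, 0]
Initial: VV[1]=[0, 0, 0]
Initial: VV[2]=[0, 0, 0]
Event 1: LOCAL 1: VV[1][1]++ -> VV[1]=[0, 1, 0]
Event 2: SEND 0->1: VV[0][0]++ -> VV[0]=[1, 0, 0], msg_vec=[1, 0, 0]; VV[1]=max(VV[1],msg_vec) then VV[1][1]++ -> VV[1]=[1, 2, 0]
Event 3: SEND 1->0: VV[1][1]++ -> VV[1]=[1, 3, 0], msg_vec=[1, 3, 0]; VV[0]=max(VV[0],msg_vec) then VV[0][0]++ -> VV[0]=[2, 3, 0]
Event 4: LOCAL 2: VV[2][2]++ -> VV[2]=[0, 0, 1]
Event 5: LOCAL 1: VV[1][1]++ -> VV[1]=[1, 4, 0]
Event 6: SEND 2->1: VV[2][2]++ -> VV[2]=[0, 0, 2], msg_vec=[0, 0, 2]; VV[1]=max(VV[1],msg_vec) then VV[1][1]++ -> VV[1]=[1, 5, 2]
Event 7: SEND 2->0: VV[2][2]++ -> VV[2]=[0, 0, 3], msg_vec=[0, 0, 3]; VV[0]=max(VV[0],msg_vec) then VV[0][0]++ -> VV[0]=[3, 3, 3]
Event 8: SEND 1->0: VV[1][1]++ -> VV[1]=[1, 6, 2], msg_vec=[1, 6, 2]; VV[0]=max(VV[0],msg_vec) then VV[0][0]++ -> VV[0]=[4, 6, 3]
Event 9: SEND 0->2: VV[0][0]++ -> VV[0]=[5, 6, 3], msg_vec=[5, 6, 3]; VV[2]=max(VV[2],msg_vec) then VV[2][2]++ -> VV[2]=[5, 6, 4]
Event 10: LOCAL 1: VV[1][1]++ -> VV[1]=[1, 7, 2]
Event 6 stamp: [0, 0, 2]
Event 9 stamp: [5, 6, 3]
[0, 0, 2] <= [5, 6, 3]? True. Equal? False. Happens-before: True

Answer: yes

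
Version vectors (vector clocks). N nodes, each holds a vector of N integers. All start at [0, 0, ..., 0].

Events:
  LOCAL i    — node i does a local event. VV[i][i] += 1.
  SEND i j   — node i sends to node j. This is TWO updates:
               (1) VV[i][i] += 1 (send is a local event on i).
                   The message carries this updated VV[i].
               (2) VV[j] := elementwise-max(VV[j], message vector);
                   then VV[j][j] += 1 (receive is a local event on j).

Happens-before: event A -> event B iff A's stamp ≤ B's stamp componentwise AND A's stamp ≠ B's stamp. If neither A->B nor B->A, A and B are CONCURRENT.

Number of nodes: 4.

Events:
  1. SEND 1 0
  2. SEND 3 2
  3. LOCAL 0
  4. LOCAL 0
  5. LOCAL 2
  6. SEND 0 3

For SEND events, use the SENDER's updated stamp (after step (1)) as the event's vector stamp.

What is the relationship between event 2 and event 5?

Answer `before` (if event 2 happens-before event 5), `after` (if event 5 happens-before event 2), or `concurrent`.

Initial: VV[0]=[0, 0, 0, 0]
Initial: VV[1]=[0, 0, 0, 0]
Initial: VV[2]=[0, 0, 0, 0]
Initial: VV[3]=[0, 0, 0, 0]
Event 1: SEND 1->0: VV[1][1]++ -> VV[1]=[0, 1, 0, 0], msg_vec=[0, 1, 0, 0]; VV[0]=max(VV[0],msg_vec) then VV[0][0]++ -> VV[0]=[1, 1, 0, 0]
Event 2: SEND 3->2: VV[3][3]++ -> VV[3]=[0, 0, 0, 1], msg_vec=[0, 0, 0, 1]; VV[2]=max(VV[2],msg_vec) then VV[2][2]++ -> VV[2]=[0, 0, 1, 1]
Event 3: LOCAL 0: VV[0][0]++ -> VV[0]=[2, 1, 0, 0]
Event 4: LOCAL 0: VV[0][0]++ -> VV[0]=[3, 1, 0, 0]
Event 5: LOCAL 2: VV[2][2]++ -> VV[2]=[0, 0, 2, 1]
Event 6: SEND 0->3: VV[0][0]++ -> VV[0]=[4, 1, 0, 0], msg_vec=[4, 1, 0, 0]; VV[3]=max(VV[3],msg_vec) then VV[3][3]++ -> VV[3]=[4, 1, 0, 2]
Event 2 stamp: [0, 0, 0, 1]
Event 5 stamp: [0, 0, 2, 1]
[0, 0, 0, 1] <= [0, 0, 2, 1]? True
[0, 0, 2, 1] <= [0, 0, 0, 1]? False
Relation: before

Answer: before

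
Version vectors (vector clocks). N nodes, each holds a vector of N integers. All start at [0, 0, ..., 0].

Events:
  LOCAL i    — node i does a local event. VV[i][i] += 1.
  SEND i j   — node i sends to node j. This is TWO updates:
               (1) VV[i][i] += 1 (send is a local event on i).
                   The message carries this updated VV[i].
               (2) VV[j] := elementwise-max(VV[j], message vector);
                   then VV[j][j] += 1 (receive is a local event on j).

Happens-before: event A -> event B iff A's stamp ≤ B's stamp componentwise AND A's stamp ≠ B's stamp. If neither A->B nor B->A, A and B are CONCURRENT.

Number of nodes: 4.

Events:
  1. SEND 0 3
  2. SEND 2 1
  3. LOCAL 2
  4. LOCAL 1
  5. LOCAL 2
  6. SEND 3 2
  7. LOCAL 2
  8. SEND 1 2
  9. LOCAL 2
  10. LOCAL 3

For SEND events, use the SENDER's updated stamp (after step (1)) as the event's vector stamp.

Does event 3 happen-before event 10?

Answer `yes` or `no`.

Initial: VV[0]=[0, 0, 0, 0]
Initial: VV[1]=[0, 0, 0, 0]
Initial: VV[2]=[0, 0, 0, 0]
Initial: VV[3]=[0, 0, 0, 0]
Event 1: SEND 0->3: VV[0][0]++ -> VV[0]=[1, 0, 0, 0], msg_vec=[1, 0, 0, 0]; VV[3]=max(VV[3],msg_vec) then VV[3][3]++ -> VV[3]=[1, 0, 0, 1]
Event 2: SEND 2->1: VV[2][2]++ -> VV[2]=[0, 0, 1, 0], msg_vec=[0, 0, 1, 0]; VV[1]=max(VV[1],msg_vec) then VV[1][1]++ -> VV[1]=[0, 1, 1, 0]
Event 3: LOCAL 2: VV[2][2]++ -> VV[2]=[0, 0, 2, 0]
Event 4: LOCAL 1: VV[1][1]++ -> VV[1]=[0, 2, 1, 0]
Event 5: LOCAL 2: VV[2][2]++ -> VV[2]=[0, 0, 3, 0]
Event 6: SEND 3->2: VV[3][3]++ -> VV[3]=[1, 0, 0, 2], msg_vec=[1, 0, 0, 2]; VV[2]=max(VV[2],msg_vec) then VV[2][2]++ -> VV[2]=[1, 0, 4, 2]
Event 7: LOCAL 2: VV[2][2]++ -> VV[2]=[1, 0, 5, 2]
Event 8: SEND 1->2: VV[1][1]++ -> VV[1]=[0, 3, 1, 0], msg_vec=[0, 3, 1, 0]; VV[2]=max(VV[2],msg_vec) then VV[2][2]++ -> VV[2]=[1, 3, 6, 2]
Event 9: LOCAL 2: VV[2][2]++ -> VV[2]=[1, 3, 7, 2]
Event 10: LOCAL 3: VV[3][3]++ -> VV[3]=[1, 0, 0, 3]
Event 3 stamp: [0, 0, 2, 0]
Event 10 stamp: [1, 0, 0, 3]
[0, 0, 2, 0] <= [1, 0, 0, 3]? False. Equal? False. Happens-before: False

Answer: no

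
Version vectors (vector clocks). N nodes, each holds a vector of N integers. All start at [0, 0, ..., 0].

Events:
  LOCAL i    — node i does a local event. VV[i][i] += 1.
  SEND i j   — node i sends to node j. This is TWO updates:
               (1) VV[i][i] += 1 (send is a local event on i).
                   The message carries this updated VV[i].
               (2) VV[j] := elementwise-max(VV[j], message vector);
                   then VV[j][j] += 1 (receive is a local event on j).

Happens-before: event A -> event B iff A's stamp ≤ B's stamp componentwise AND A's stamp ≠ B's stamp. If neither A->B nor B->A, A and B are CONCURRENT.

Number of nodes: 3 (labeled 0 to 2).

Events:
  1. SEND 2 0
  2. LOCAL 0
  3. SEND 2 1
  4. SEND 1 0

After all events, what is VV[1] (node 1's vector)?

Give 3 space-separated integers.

Answer: 0 2 2

Derivation:
Initial: VV[0]=[0, 0, 0]
Initial: VV[1]=[0, 0, 0]
Initial: VV[2]=[0, 0, 0]
Event 1: SEND 2->0: VV[2][2]++ -> VV[2]=[0, 0, 1], msg_vec=[0, 0, 1]; VV[0]=max(VV[0],msg_vec) then VV[0][0]++ -> VV[0]=[1, 0, 1]
Event 2: LOCAL 0: VV[0][0]++ -> VV[0]=[2, 0, 1]
Event 3: SEND 2->1: VV[2][2]++ -> VV[2]=[0, 0, 2], msg_vec=[0, 0, 2]; VV[1]=max(VV[1],msg_vec) then VV[1][1]++ -> VV[1]=[0, 1, 2]
Event 4: SEND 1->0: VV[1][1]++ -> VV[1]=[0, 2, 2], msg_vec=[0, 2, 2]; VV[0]=max(VV[0],msg_vec) then VV[0][0]++ -> VV[0]=[3, 2, 2]
Final vectors: VV[0]=[3, 2, 2]; VV[1]=[0, 2, 2]; VV[2]=[0, 0, 2]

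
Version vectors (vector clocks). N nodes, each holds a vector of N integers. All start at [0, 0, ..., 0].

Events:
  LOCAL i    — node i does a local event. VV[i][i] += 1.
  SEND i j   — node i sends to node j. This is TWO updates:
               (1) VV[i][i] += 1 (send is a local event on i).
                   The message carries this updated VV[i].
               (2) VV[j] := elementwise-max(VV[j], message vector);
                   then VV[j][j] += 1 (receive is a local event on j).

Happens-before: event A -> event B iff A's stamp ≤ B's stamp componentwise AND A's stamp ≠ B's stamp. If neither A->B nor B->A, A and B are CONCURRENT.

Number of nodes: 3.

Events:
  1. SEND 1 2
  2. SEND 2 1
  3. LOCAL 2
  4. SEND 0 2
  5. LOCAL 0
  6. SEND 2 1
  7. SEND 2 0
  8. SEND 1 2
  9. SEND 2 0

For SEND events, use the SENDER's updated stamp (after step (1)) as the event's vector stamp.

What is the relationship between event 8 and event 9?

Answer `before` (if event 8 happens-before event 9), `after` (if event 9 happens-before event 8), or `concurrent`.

Initial: VV[0]=[0, 0, 0]
Initial: VV[1]=[0, 0, 0]
Initial: VV[2]=[0, 0, 0]
Event 1: SEND 1->2: VV[1][1]++ -> VV[1]=[0, 1, 0], msg_vec=[0, 1, 0]; VV[2]=max(VV[2],msg_vec) then VV[2][2]++ -> VV[2]=[0, 1, 1]
Event 2: SEND 2->1: VV[2][2]++ -> VV[2]=[0, 1, 2], msg_vec=[0, 1, 2]; VV[1]=max(VV[1],msg_vec) then VV[1][1]++ -> VV[1]=[0, 2, 2]
Event 3: LOCAL 2: VV[2][2]++ -> VV[2]=[0, 1, 3]
Event 4: SEND 0->2: VV[0][0]++ -> VV[0]=[1, 0, 0], msg_vec=[1, 0, 0]; VV[2]=max(VV[2],msg_vec) then VV[2][2]++ -> VV[2]=[1, 1, 4]
Event 5: LOCAL 0: VV[0][0]++ -> VV[0]=[2, 0, 0]
Event 6: SEND 2->1: VV[2][2]++ -> VV[2]=[1, 1, 5], msg_vec=[1, 1, 5]; VV[1]=max(VV[1],msg_vec) then VV[1][1]++ -> VV[1]=[1, 3, 5]
Event 7: SEND 2->0: VV[2][2]++ -> VV[2]=[1, 1, 6], msg_vec=[1, 1, 6]; VV[0]=max(VV[0],msg_vec) then VV[0][0]++ -> VV[0]=[3, 1, 6]
Event 8: SEND 1->2: VV[1][1]++ -> VV[1]=[1, 4, 5], msg_vec=[1, 4, 5]; VV[2]=max(VV[2],msg_vec) then VV[2][2]++ -> VV[2]=[1, 4, 7]
Event 9: SEND 2->0: VV[2][2]++ -> VV[2]=[1, 4, 8], msg_vec=[1, 4, 8]; VV[0]=max(VV[0],msg_vec) then VV[0][0]++ -> VV[0]=[4, 4, 8]
Event 8 stamp: [1, 4, 5]
Event 9 stamp: [1, 4, 8]
[1, 4, 5] <= [1, 4, 8]? True
[1, 4, 8] <= [1, 4, 5]? False
Relation: before

Answer: before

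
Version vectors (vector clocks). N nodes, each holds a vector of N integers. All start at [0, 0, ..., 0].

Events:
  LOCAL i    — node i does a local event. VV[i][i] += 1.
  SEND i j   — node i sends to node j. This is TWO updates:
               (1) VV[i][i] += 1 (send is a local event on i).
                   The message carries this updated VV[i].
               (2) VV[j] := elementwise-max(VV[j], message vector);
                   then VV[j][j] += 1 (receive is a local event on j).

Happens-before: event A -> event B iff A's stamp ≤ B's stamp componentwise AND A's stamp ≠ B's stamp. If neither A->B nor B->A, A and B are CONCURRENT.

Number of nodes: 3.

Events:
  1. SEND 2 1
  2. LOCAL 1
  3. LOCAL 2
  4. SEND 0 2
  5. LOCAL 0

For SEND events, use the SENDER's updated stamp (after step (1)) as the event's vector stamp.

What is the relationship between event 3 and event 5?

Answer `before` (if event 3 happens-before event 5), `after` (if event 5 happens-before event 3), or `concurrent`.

Initial: VV[0]=[0, 0, 0]
Initial: VV[1]=[0, 0, 0]
Initial: VV[2]=[0, 0, 0]
Event 1: SEND 2->1: VV[2][2]++ -> VV[2]=[0, 0, 1], msg_vec=[0, 0, 1]; VV[1]=max(VV[1],msg_vec) then VV[1][1]++ -> VV[1]=[0, 1, 1]
Event 2: LOCAL 1: VV[1][1]++ -> VV[1]=[0, 2, 1]
Event 3: LOCAL 2: VV[2][2]++ -> VV[2]=[0, 0, 2]
Event 4: SEND 0->2: VV[0][0]++ -> VV[0]=[1, 0, 0], msg_vec=[1, 0, 0]; VV[2]=max(VV[2],msg_vec) then VV[2][2]++ -> VV[2]=[1, 0, 3]
Event 5: LOCAL 0: VV[0][0]++ -> VV[0]=[2, 0, 0]
Event 3 stamp: [0, 0, 2]
Event 5 stamp: [2, 0, 0]
[0, 0, 2] <= [2, 0, 0]? False
[2, 0, 0] <= [0, 0, 2]? False
Relation: concurrent

Answer: concurrent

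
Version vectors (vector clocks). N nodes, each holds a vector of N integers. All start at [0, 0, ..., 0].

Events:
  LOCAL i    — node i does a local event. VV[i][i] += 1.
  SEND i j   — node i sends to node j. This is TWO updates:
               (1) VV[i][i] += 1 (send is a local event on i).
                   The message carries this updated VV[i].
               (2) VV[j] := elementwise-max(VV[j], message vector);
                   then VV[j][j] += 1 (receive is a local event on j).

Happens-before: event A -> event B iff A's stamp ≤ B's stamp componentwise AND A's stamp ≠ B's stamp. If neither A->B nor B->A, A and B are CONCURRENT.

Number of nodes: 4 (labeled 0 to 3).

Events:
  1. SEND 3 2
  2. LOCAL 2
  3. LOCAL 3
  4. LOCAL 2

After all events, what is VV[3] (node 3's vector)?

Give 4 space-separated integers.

Initial: VV[0]=[0, 0, 0, 0]
Initial: VV[1]=[0, 0, 0, 0]
Initial: VV[2]=[0, 0, 0, 0]
Initial: VV[3]=[0, 0, 0, 0]
Event 1: SEND 3->2: VV[3][3]++ -> VV[3]=[0, 0, 0, 1], msg_vec=[0, 0, 0, 1]; VV[2]=max(VV[2],msg_vec) then VV[2][2]++ -> VV[2]=[0, 0, 1, 1]
Event 2: LOCAL 2: VV[2][2]++ -> VV[2]=[0, 0, 2, 1]
Event 3: LOCAL 3: VV[3][3]++ -> VV[3]=[0, 0, 0, 2]
Event 4: LOCAL 2: VV[2][2]++ -> VV[2]=[0, 0, 3, 1]
Final vectors: VV[0]=[0, 0, 0, 0]; VV[1]=[0, 0, 0, 0]; VV[2]=[0, 0, 3, 1]; VV[3]=[0, 0, 0, 2]

Answer: 0 0 0 2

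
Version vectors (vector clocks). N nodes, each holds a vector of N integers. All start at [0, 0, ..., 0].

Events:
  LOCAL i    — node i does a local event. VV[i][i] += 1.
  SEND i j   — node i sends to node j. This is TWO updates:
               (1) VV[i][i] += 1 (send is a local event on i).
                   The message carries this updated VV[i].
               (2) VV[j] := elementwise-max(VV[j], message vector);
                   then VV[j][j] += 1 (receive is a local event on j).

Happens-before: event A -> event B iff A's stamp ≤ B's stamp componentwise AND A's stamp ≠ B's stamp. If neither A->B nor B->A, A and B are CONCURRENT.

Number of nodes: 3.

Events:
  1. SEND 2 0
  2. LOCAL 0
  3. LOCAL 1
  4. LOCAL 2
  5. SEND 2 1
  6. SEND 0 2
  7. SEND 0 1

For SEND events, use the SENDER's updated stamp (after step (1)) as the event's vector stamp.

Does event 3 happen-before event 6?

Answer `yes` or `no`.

Initial: VV[0]=[0, 0, 0]
Initial: VV[1]=[0, 0, 0]
Initial: VV[2]=[0, 0, 0]
Event 1: SEND 2->0: VV[2][2]++ -> VV[2]=[0, 0, 1], msg_vec=[0, 0, 1]; VV[0]=max(VV[0],msg_vec) then VV[0][0]++ -> VV[0]=[1, 0, 1]
Event 2: LOCAL 0: VV[0][0]++ -> VV[0]=[2, 0, 1]
Event 3: LOCAL 1: VV[1][1]++ -> VV[1]=[0, 1, 0]
Event 4: LOCAL 2: VV[2][2]++ -> VV[2]=[0, 0, 2]
Event 5: SEND 2->1: VV[2][2]++ -> VV[2]=[0, 0, 3], msg_vec=[0, 0, 3]; VV[1]=max(VV[1],msg_vec) then VV[1][1]++ -> VV[1]=[0, 2, 3]
Event 6: SEND 0->2: VV[0][0]++ -> VV[0]=[3, 0, 1], msg_vec=[3, 0, 1]; VV[2]=max(VV[2],msg_vec) then VV[2][2]++ -> VV[2]=[3, 0, 4]
Event 7: SEND 0->1: VV[0][0]++ -> VV[0]=[4, 0, 1], msg_vec=[4, 0, 1]; VV[1]=max(VV[1],msg_vec) then VV[1][1]++ -> VV[1]=[4, 3, 3]
Event 3 stamp: [0, 1, 0]
Event 6 stamp: [3, 0, 1]
[0, 1, 0] <= [3, 0, 1]? False. Equal? False. Happens-before: False

Answer: no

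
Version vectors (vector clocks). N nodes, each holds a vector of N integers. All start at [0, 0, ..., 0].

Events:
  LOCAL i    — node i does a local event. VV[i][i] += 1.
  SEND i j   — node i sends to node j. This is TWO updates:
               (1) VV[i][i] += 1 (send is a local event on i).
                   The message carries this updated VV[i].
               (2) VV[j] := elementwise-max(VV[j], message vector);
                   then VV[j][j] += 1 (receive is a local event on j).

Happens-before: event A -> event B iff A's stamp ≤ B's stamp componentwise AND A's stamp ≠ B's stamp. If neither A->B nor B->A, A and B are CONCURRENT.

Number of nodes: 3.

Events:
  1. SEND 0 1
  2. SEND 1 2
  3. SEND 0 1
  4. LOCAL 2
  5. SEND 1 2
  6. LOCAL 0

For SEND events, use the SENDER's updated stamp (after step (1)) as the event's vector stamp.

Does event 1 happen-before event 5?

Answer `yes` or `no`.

Answer: yes

Derivation:
Initial: VV[0]=[0, 0, 0]
Initial: VV[1]=[0, 0, 0]
Initial: VV[2]=[0, 0, 0]
Event 1: SEND 0->1: VV[0][0]++ -> VV[0]=[1, 0, 0], msg_vec=[1, 0, 0]; VV[1]=max(VV[1],msg_vec) then VV[1][1]++ -> VV[1]=[1, 1, 0]
Event 2: SEND 1->2: VV[1][1]++ -> VV[1]=[1, 2, 0], msg_vec=[1, 2, 0]; VV[2]=max(VV[2],msg_vec) then VV[2][2]++ -> VV[2]=[1, 2, 1]
Event 3: SEND 0->1: VV[0][0]++ -> VV[0]=[2, 0, 0], msg_vec=[2, 0, 0]; VV[1]=max(VV[1],msg_vec) then VV[1][1]++ -> VV[1]=[2, 3, 0]
Event 4: LOCAL 2: VV[2][2]++ -> VV[2]=[1, 2, 2]
Event 5: SEND 1->2: VV[1][1]++ -> VV[1]=[2, 4, 0], msg_vec=[2, 4, 0]; VV[2]=max(VV[2],msg_vec) then VV[2][2]++ -> VV[2]=[2, 4, 3]
Event 6: LOCAL 0: VV[0][0]++ -> VV[0]=[3, 0, 0]
Event 1 stamp: [1, 0, 0]
Event 5 stamp: [2, 4, 0]
[1, 0, 0] <= [2, 4, 0]? True. Equal? False. Happens-before: True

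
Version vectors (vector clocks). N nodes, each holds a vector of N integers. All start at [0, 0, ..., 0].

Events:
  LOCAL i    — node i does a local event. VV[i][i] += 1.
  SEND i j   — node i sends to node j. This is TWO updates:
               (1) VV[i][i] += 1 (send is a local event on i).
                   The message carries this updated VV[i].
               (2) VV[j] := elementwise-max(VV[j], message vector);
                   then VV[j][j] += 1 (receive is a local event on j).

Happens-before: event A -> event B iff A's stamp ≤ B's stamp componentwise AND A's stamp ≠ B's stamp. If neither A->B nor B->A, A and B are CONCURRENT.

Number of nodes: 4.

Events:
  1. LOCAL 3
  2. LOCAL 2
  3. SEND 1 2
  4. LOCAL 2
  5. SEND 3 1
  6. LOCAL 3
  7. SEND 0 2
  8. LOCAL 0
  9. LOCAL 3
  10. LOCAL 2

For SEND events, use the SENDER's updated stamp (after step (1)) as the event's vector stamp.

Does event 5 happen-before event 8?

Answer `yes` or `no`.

Answer: no

Derivation:
Initial: VV[0]=[0, 0, 0, 0]
Initial: VV[1]=[0, 0, 0, 0]
Initial: VV[2]=[0, 0, 0, 0]
Initial: VV[3]=[0, 0, 0, 0]
Event 1: LOCAL 3: VV[3][3]++ -> VV[3]=[0, 0, 0, 1]
Event 2: LOCAL 2: VV[2][2]++ -> VV[2]=[0, 0, 1, 0]
Event 3: SEND 1->2: VV[1][1]++ -> VV[1]=[0, 1, 0, 0], msg_vec=[0, 1, 0, 0]; VV[2]=max(VV[2],msg_vec) then VV[2][2]++ -> VV[2]=[0, 1, 2, 0]
Event 4: LOCAL 2: VV[2][2]++ -> VV[2]=[0, 1, 3, 0]
Event 5: SEND 3->1: VV[3][3]++ -> VV[3]=[0, 0, 0, 2], msg_vec=[0, 0, 0, 2]; VV[1]=max(VV[1],msg_vec) then VV[1][1]++ -> VV[1]=[0, 2, 0, 2]
Event 6: LOCAL 3: VV[3][3]++ -> VV[3]=[0, 0, 0, 3]
Event 7: SEND 0->2: VV[0][0]++ -> VV[0]=[1, 0, 0, 0], msg_vec=[1, 0, 0, 0]; VV[2]=max(VV[2],msg_vec) then VV[2][2]++ -> VV[2]=[1, 1, 4, 0]
Event 8: LOCAL 0: VV[0][0]++ -> VV[0]=[2, 0, 0, 0]
Event 9: LOCAL 3: VV[3][3]++ -> VV[3]=[0, 0, 0, 4]
Event 10: LOCAL 2: VV[2][2]++ -> VV[2]=[1, 1, 5, 0]
Event 5 stamp: [0, 0, 0, 2]
Event 8 stamp: [2, 0, 0, 0]
[0, 0, 0, 2] <= [2, 0, 0, 0]? False. Equal? False. Happens-before: False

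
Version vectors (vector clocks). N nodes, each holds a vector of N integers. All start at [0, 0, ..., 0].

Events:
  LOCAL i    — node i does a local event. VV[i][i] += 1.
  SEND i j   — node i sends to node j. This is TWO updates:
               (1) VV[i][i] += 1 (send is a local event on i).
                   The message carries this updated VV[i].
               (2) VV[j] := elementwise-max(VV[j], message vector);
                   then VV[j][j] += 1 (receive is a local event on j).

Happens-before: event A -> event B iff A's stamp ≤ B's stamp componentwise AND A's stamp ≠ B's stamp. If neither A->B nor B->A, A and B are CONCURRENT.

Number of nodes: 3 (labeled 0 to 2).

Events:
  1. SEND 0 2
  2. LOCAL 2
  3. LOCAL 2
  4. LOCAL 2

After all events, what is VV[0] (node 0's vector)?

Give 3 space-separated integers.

Initial: VV[0]=[0, 0, 0]
Initial: VV[1]=[0, 0, 0]
Initial: VV[2]=[0, 0, 0]
Event 1: SEND 0->2: VV[0][0]++ -> VV[0]=[1, 0, 0], msg_vec=[1, 0, 0]; VV[2]=max(VV[2],msg_vec) then VV[2][2]++ -> VV[2]=[1, 0, 1]
Event 2: LOCAL 2: VV[2][2]++ -> VV[2]=[1, 0, 2]
Event 3: LOCAL 2: VV[2][2]++ -> VV[2]=[1, 0, 3]
Event 4: LOCAL 2: VV[2][2]++ -> VV[2]=[1, 0, 4]
Final vectors: VV[0]=[1, 0, 0]; VV[1]=[0, 0, 0]; VV[2]=[1, 0, 4]

Answer: 1 0 0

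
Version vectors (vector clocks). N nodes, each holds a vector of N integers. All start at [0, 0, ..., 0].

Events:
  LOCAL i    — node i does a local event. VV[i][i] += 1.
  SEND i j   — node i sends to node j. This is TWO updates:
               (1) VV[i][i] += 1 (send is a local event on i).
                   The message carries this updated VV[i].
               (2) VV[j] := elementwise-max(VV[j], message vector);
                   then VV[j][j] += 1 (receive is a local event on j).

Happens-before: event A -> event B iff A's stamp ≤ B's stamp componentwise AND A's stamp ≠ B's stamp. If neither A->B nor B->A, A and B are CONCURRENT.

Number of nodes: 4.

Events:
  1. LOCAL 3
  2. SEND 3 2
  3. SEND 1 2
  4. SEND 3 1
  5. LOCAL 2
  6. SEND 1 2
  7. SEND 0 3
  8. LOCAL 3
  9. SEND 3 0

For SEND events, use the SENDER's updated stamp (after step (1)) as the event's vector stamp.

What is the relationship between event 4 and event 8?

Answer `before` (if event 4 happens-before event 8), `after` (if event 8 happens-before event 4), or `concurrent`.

Initial: VV[0]=[0, 0, 0, 0]
Initial: VV[1]=[0, 0, 0, 0]
Initial: VV[2]=[0, 0, 0, 0]
Initial: VV[3]=[0, 0, 0, 0]
Event 1: LOCAL 3: VV[3][3]++ -> VV[3]=[0, 0, 0, 1]
Event 2: SEND 3->2: VV[3][3]++ -> VV[3]=[0, 0, 0, 2], msg_vec=[0, 0, 0, 2]; VV[2]=max(VV[2],msg_vec) then VV[2][2]++ -> VV[2]=[0, 0, 1, 2]
Event 3: SEND 1->2: VV[1][1]++ -> VV[1]=[0, 1, 0, 0], msg_vec=[0, 1, 0, 0]; VV[2]=max(VV[2],msg_vec) then VV[2][2]++ -> VV[2]=[0, 1, 2, 2]
Event 4: SEND 3->1: VV[3][3]++ -> VV[3]=[0, 0, 0, 3], msg_vec=[0, 0, 0, 3]; VV[1]=max(VV[1],msg_vec) then VV[1][1]++ -> VV[1]=[0, 2, 0, 3]
Event 5: LOCAL 2: VV[2][2]++ -> VV[2]=[0, 1, 3, 2]
Event 6: SEND 1->2: VV[1][1]++ -> VV[1]=[0, 3, 0, 3], msg_vec=[0, 3, 0, 3]; VV[2]=max(VV[2],msg_vec) then VV[2][2]++ -> VV[2]=[0, 3, 4, 3]
Event 7: SEND 0->3: VV[0][0]++ -> VV[0]=[1, 0, 0, 0], msg_vec=[1, 0, 0, 0]; VV[3]=max(VV[3],msg_vec) then VV[3][3]++ -> VV[3]=[1, 0, 0, 4]
Event 8: LOCAL 3: VV[3][3]++ -> VV[3]=[1, 0, 0, 5]
Event 9: SEND 3->0: VV[3][3]++ -> VV[3]=[1, 0, 0, 6], msg_vec=[1, 0, 0, 6]; VV[0]=max(VV[0],msg_vec) then VV[0][0]++ -> VV[0]=[2, 0, 0, 6]
Event 4 stamp: [0, 0, 0, 3]
Event 8 stamp: [1, 0, 0, 5]
[0, 0, 0, 3] <= [1, 0, 0, 5]? True
[1, 0, 0, 5] <= [0, 0, 0, 3]? False
Relation: before

Answer: before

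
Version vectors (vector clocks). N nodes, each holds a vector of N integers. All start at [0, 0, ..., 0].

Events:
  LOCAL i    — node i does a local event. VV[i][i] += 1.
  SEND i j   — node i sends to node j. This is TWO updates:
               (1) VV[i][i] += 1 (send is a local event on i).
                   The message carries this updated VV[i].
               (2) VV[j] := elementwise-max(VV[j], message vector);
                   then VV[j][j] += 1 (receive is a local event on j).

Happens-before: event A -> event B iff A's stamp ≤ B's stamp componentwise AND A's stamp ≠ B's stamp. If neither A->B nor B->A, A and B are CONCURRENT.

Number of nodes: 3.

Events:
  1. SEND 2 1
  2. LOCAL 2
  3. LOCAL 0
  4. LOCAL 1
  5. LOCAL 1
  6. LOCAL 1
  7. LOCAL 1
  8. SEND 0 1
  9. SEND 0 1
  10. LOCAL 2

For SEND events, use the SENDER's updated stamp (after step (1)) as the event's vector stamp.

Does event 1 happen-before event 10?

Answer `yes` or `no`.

Initial: VV[0]=[0, 0, 0]
Initial: VV[1]=[0, 0, 0]
Initial: VV[2]=[0, 0, 0]
Event 1: SEND 2->1: VV[2][2]++ -> VV[2]=[0, 0, 1], msg_vec=[0, 0, 1]; VV[1]=max(VV[1],msg_vec) then VV[1][1]++ -> VV[1]=[0, 1, 1]
Event 2: LOCAL 2: VV[2][2]++ -> VV[2]=[0, 0, 2]
Event 3: LOCAL 0: VV[0][0]++ -> VV[0]=[1, 0, 0]
Event 4: LOCAL 1: VV[1][1]++ -> VV[1]=[0, 2, 1]
Event 5: LOCAL 1: VV[1][1]++ -> VV[1]=[0, 3, 1]
Event 6: LOCAL 1: VV[1][1]++ -> VV[1]=[0, 4, 1]
Event 7: LOCAL 1: VV[1][1]++ -> VV[1]=[0, 5, 1]
Event 8: SEND 0->1: VV[0][0]++ -> VV[0]=[2, 0, 0], msg_vec=[2, 0, 0]; VV[1]=max(VV[1],msg_vec) then VV[1][1]++ -> VV[1]=[2, 6, 1]
Event 9: SEND 0->1: VV[0][0]++ -> VV[0]=[3, 0, 0], msg_vec=[3, 0, 0]; VV[1]=max(VV[1],msg_vec) then VV[1][1]++ -> VV[1]=[3, 7, 1]
Event 10: LOCAL 2: VV[2][2]++ -> VV[2]=[0, 0, 3]
Event 1 stamp: [0, 0, 1]
Event 10 stamp: [0, 0, 3]
[0, 0, 1] <= [0, 0, 3]? True. Equal? False. Happens-before: True

Answer: yes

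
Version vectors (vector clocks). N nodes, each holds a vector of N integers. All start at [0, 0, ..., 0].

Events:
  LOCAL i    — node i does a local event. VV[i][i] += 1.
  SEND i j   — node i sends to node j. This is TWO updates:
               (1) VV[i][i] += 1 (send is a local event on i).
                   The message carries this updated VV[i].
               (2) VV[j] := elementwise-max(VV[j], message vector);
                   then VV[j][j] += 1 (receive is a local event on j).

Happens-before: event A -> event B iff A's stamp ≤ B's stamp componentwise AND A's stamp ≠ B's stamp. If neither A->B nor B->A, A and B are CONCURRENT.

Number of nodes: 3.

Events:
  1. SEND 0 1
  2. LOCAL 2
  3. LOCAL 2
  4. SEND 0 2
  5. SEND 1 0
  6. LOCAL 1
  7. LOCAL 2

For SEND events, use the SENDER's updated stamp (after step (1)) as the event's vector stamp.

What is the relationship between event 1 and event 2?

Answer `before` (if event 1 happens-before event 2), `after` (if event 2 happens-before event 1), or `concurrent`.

Initial: VV[0]=[0, 0, 0]
Initial: VV[1]=[0, 0, 0]
Initial: VV[2]=[0, 0, 0]
Event 1: SEND 0->1: VV[0][0]++ -> VV[0]=[1, 0, 0], msg_vec=[1, 0, 0]; VV[1]=max(VV[1],msg_vec) then VV[1][1]++ -> VV[1]=[1, 1, 0]
Event 2: LOCAL 2: VV[2][2]++ -> VV[2]=[0, 0, 1]
Event 3: LOCAL 2: VV[2][2]++ -> VV[2]=[0, 0, 2]
Event 4: SEND 0->2: VV[0][0]++ -> VV[0]=[2, 0, 0], msg_vec=[2, 0, 0]; VV[2]=max(VV[2],msg_vec) then VV[2][2]++ -> VV[2]=[2, 0, 3]
Event 5: SEND 1->0: VV[1][1]++ -> VV[1]=[1, 2, 0], msg_vec=[1, 2, 0]; VV[0]=max(VV[0],msg_vec) then VV[0][0]++ -> VV[0]=[3, 2, 0]
Event 6: LOCAL 1: VV[1][1]++ -> VV[1]=[1, 3, 0]
Event 7: LOCAL 2: VV[2][2]++ -> VV[2]=[2, 0, 4]
Event 1 stamp: [1, 0, 0]
Event 2 stamp: [0, 0, 1]
[1, 0, 0] <= [0, 0, 1]? False
[0, 0, 1] <= [1, 0, 0]? False
Relation: concurrent

Answer: concurrent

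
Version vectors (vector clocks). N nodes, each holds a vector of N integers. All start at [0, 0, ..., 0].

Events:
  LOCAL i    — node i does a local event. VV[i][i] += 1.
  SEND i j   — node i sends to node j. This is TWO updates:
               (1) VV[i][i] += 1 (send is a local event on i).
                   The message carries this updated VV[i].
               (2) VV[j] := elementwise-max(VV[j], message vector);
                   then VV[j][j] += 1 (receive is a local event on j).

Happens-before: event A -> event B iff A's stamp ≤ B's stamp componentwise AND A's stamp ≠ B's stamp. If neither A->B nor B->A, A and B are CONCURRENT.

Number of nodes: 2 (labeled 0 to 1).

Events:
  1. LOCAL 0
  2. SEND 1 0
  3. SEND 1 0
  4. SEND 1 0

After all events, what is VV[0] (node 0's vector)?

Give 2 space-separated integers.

Initial: VV[0]=[0, 0]
Initial: VV[1]=[0, 0]
Event 1: LOCAL 0: VV[0][0]++ -> VV[0]=[1, 0]
Event 2: SEND 1->0: VV[1][1]++ -> VV[1]=[0, 1], msg_vec=[0, 1]; VV[0]=max(VV[0],msg_vec) then VV[0][0]++ -> VV[0]=[2, 1]
Event 3: SEND 1->0: VV[1][1]++ -> VV[1]=[0, 2], msg_vec=[0, 2]; VV[0]=max(VV[0],msg_vec) then VV[0][0]++ -> VV[0]=[3, 2]
Event 4: SEND 1->0: VV[1][1]++ -> VV[1]=[0, 3], msg_vec=[0, 3]; VV[0]=max(VV[0],msg_vec) then VV[0][0]++ -> VV[0]=[4, 3]
Final vectors: VV[0]=[4, 3]; VV[1]=[0, 3]

Answer: 4 3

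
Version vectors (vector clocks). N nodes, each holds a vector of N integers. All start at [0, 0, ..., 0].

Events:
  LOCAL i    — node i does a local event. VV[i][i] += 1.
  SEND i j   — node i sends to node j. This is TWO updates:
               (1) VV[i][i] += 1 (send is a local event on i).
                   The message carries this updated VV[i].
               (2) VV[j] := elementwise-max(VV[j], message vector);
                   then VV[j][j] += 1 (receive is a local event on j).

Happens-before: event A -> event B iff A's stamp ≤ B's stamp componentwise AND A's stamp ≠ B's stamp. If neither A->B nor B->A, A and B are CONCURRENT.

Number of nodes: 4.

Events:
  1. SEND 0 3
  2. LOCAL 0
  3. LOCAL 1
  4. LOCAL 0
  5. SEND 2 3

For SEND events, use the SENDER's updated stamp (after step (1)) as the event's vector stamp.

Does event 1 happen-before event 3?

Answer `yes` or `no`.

Answer: no

Derivation:
Initial: VV[0]=[0, 0, 0, 0]
Initial: VV[1]=[0, 0, 0, 0]
Initial: VV[2]=[0, 0, 0, 0]
Initial: VV[3]=[0, 0, 0, 0]
Event 1: SEND 0->3: VV[0][0]++ -> VV[0]=[1, 0, 0, 0], msg_vec=[1, 0, 0, 0]; VV[3]=max(VV[3],msg_vec) then VV[3][3]++ -> VV[3]=[1, 0, 0, 1]
Event 2: LOCAL 0: VV[0][0]++ -> VV[0]=[2, 0, 0, 0]
Event 3: LOCAL 1: VV[1][1]++ -> VV[1]=[0, 1, 0, 0]
Event 4: LOCAL 0: VV[0][0]++ -> VV[0]=[3, 0, 0, 0]
Event 5: SEND 2->3: VV[2][2]++ -> VV[2]=[0, 0, 1, 0], msg_vec=[0, 0, 1, 0]; VV[3]=max(VV[3],msg_vec) then VV[3][3]++ -> VV[3]=[1, 0, 1, 2]
Event 1 stamp: [1, 0, 0, 0]
Event 3 stamp: [0, 1, 0, 0]
[1, 0, 0, 0] <= [0, 1, 0, 0]? False. Equal? False. Happens-before: False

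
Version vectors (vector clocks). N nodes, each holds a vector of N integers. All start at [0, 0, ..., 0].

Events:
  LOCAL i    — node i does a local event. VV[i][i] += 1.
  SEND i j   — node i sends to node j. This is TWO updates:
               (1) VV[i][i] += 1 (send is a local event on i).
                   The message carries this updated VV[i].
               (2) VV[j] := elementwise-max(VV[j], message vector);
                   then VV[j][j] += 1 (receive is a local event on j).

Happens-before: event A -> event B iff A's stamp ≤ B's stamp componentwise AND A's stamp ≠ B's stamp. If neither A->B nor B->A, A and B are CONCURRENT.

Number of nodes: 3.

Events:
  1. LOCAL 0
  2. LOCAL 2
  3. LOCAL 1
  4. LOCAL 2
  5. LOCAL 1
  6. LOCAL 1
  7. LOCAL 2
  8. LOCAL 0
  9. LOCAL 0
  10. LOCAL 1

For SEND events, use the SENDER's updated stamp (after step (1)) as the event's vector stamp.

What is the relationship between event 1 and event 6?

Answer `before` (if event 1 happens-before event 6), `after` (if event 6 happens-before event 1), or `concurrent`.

Initial: VV[0]=[0, 0, 0]
Initial: VV[1]=[0, 0, 0]
Initial: VV[2]=[0, 0, 0]
Event 1: LOCAL 0: VV[0][0]++ -> VV[0]=[1, 0, 0]
Event 2: LOCAL 2: VV[2][2]++ -> VV[2]=[0, 0, 1]
Event 3: LOCAL 1: VV[1][1]++ -> VV[1]=[0, 1, 0]
Event 4: LOCAL 2: VV[2][2]++ -> VV[2]=[0, 0, 2]
Event 5: LOCAL 1: VV[1][1]++ -> VV[1]=[0, 2, 0]
Event 6: LOCAL 1: VV[1][1]++ -> VV[1]=[0, 3, 0]
Event 7: LOCAL 2: VV[2][2]++ -> VV[2]=[0, 0, 3]
Event 8: LOCAL 0: VV[0][0]++ -> VV[0]=[2, 0, 0]
Event 9: LOCAL 0: VV[0][0]++ -> VV[0]=[3, 0, 0]
Event 10: LOCAL 1: VV[1][1]++ -> VV[1]=[0, 4, 0]
Event 1 stamp: [1, 0, 0]
Event 6 stamp: [0, 3, 0]
[1, 0, 0] <= [0, 3, 0]? False
[0, 3, 0] <= [1, 0, 0]? False
Relation: concurrent

Answer: concurrent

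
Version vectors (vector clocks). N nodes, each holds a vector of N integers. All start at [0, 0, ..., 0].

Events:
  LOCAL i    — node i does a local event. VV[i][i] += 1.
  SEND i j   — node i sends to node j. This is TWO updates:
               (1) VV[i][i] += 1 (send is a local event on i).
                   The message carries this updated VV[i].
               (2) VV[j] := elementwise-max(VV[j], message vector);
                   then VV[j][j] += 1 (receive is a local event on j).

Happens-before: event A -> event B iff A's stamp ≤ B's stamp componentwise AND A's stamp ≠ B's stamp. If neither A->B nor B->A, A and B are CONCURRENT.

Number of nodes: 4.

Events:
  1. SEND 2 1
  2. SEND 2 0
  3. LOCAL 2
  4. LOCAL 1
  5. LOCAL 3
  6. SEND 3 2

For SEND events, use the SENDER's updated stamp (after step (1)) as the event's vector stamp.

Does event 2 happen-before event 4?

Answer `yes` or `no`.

Answer: no

Derivation:
Initial: VV[0]=[0, 0, 0, 0]
Initial: VV[1]=[0, 0, 0, 0]
Initial: VV[2]=[0, 0, 0, 0]
Initial: VV[3]=[0, 0, 0, 0]
Event 1: SEND 2->1: VV[2][2]++ -> VV[2]=[0, 0, 1, 0], msg_vec=[0, 0, 1, 0]; VV[1]=max(VV[1],msg_vec) then VV[1][1]++ -> VV[1]=[0, 1, 1, 0]
Event 2: SEND 2->0: VV[2][2]++ -> VV[2]=[0, 0, 2, 0], msg_vec=[0, 0, 2, 0]; VV[0]=max(VV[0],msg_vec) then VV[0][0]++ -> VV[0]=[1, 0, 2, 0]
Event 3: LOCAL 2: VV[2][2]++ -> VV[2]=[0, 0, 3, 0]
Event 4: LOCAL 1: VV[1][1]++ -> VV[1]=[0, 2, 1, 0]
Event 5: LOCAL 3: VV[3][3]++ -> VV[3]=[0, 0, 0, 1]
Event 6: SEND 3->2: VV[3][3]++ -> VV[3]=[0, 0, 0, 2], msg_vec=[0, 0, 0, 2]; VV[2]=max(VV[2],msg_vec) then VV[2][2]++ -> VV[2]=[0, 0, 4, 2]
Event 2 stamp: [0, 0, 2, 0]
Event 4 stamp: [0, 2, 1, 0]
[0, 0, 2, 0] <= [0, 2, 1, 0]? False. Equal? False. Happens-before: False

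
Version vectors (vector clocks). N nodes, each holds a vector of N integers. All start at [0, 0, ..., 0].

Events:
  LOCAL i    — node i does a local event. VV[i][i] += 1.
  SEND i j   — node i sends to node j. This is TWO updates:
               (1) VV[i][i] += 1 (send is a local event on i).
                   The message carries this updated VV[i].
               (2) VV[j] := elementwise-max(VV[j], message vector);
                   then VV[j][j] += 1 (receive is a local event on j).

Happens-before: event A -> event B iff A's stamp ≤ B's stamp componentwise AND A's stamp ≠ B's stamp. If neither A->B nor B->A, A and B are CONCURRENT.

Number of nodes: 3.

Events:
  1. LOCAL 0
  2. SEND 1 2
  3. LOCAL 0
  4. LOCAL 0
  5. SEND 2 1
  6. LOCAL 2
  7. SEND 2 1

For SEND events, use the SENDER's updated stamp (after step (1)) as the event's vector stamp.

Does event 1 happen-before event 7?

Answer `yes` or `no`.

Initial: VV[0]=[0, 0, 0]
Initial: VV[1]=[0, 0, 0]
Initial: VV[2]=[0, 0, 0]
Event 1: LOCAL 0: VV[0][0]++ -> VV[0]=[1, 0, 0]
Event 2: SEND 1->2: VV[1][1]++ -> VV[1]=[0, 1, 0], msg_vec=[0, 1, 0]; VV[2]=max(VV[2],msg_vec) then VV[2][2]++ -> VV[2]=[0, 1, 1]
Event 3: LOCAL 0: VV[0][0]++ -> VV[0]=[2, 0, 0]
Event 4: LOCAL 0: VV[0][0]++ -> VV[0]=[3, 0, 0]
Event 5: SEND 2->1: VV[2][2]++ -> VV[2]=[0, 1, 2], msg_vec=[0, 1, 2]; VV[1]=max(VV[1],msg_vec) then VV[1][1]++ -> VV[1]=[0, 2, 2]
Event 6: LOCAL 2: VV[2][2]++ -> VV[2]=[0, 1, 3]
Event 7: SEND 2->1: VV[2][2]++ -> VV[2]=[0, 1, 4], msg_vec=[0, 1, 4]; VV[1]=max(VV[1],msg_vec) then VV[1][1]++ -> VV[1]=[0, 3, 4]
Event 1 stamp: [1, 0, 0]
Event 7 stamp: [0, 1, 4]
[1, 0, 0] <= [0, 1, 4]? False. Equal? False. Happens-before: False

Answer: no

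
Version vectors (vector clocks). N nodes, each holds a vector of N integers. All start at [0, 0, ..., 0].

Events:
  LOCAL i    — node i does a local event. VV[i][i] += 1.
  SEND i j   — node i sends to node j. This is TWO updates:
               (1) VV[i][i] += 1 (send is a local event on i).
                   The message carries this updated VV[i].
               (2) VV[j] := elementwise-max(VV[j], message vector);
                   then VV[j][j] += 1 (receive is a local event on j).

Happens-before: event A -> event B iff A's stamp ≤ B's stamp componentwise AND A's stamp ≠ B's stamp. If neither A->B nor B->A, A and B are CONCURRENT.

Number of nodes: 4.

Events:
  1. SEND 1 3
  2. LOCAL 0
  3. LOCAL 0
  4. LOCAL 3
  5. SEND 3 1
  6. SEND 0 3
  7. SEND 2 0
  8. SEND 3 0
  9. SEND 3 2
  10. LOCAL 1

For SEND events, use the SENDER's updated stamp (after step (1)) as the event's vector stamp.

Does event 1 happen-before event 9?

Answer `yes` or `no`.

Initial: VV[0]=[0, 0, 0, 0]
Initial: VV[1]=[0, 0, 0, 0]
Initial: VV[2]=[0, 0, 0, 0]
Initial: VV[3]=[0, 0, 0, 0]
Event 1: SEND 1->3: VV[1][1]++ -> VV[1]=[0, 1, 0, 0], msg_vec=[0, 1, 0, 0]; VV[3]=max(VV[3],msg_vec) then VV[3][3]++ -> VV[3]=[0, 1, 0, 1]
Event 2: LOCAL 0: VV[0][0]++ -> VV[0]=[1, 0, 0, 0]
Event 3: LOCAL 0: VV[0][0]++ -> VV[0]=[2, 0, 0, 0]
Event 4: LOCAL 3: VV[3][3]++ -> VV[3]=[0, 1, 0, 2]
Event 5: SEND 3->1: VV[3][3]++ -> VV[3]=[0, 1, 0, 3], msg_vec=[0, 1, 0, 3]; VV[1]=max(VV[1],msg_vec) then VV[1][1]++ -> VV[1]=[0, 2, 0, 3]
Event 6: SEND 0->3: VV[0][0]++ -> VV[0]=[3, 0, 0, 0], msg_vec=[3, 0, 0, 0]; VV[3]=max(VV[3],msg_vec) then VV[3][3]++ -> VV[3]=[3, 1, 0, 4]
Event 7: SEND 2->0: VV[2][2]++ -> VV[2]=[0, 0, 1, 0], msg_vec=[0, 0, 1, 0]; VV[0]=max(VV[0],msg_vec) then VV[0][0]++ -> VV[0]=[4, 0, 1, 0]
Event 8: SEND 3->0: VV[3][3]++ -> VV[3]=[3, 1, 0, 5], msg_vec=[3, 1, 0, 5]; VV[0]=max(VV[0],msg_vec) then VV[0][0]++ -> VV[0]=[5, 1, 1, 5]
Event 9: SEND 3->2: VV[3][3]++ -> VV[3]=[3, 1, 0, 6], msg_vec=[3, 1, 0, 6]; VV[2]=max(VV[2],msg_vec) then VV[2][2]++ -> VV[2]=[3, 1, 2, 6]
Event 10: LOCAL 1: VV[1][1]++ -> VV[1]=[0, 3, 0, 3]
Event 1 stamp: [0, 1, 0, 0]
Event 9 stamp: [3, 1, 0, 6]
[0, 1, 0, 0] <= [3, 1, 0, 6]? True. Equal? False. Happens-before: True

Answer: yes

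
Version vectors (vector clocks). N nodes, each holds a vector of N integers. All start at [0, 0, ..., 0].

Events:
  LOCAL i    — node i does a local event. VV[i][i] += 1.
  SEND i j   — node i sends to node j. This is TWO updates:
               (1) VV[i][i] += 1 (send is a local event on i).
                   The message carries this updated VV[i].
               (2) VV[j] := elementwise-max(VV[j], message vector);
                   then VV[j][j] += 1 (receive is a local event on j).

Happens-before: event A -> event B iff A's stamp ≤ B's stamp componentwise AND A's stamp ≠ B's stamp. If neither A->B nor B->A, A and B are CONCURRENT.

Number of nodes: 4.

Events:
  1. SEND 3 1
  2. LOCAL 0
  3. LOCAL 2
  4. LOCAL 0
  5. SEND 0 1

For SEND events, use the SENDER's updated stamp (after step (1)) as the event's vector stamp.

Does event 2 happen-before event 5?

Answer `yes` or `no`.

Answer: yes

Derivation:
Initial: VV[0]=[0, 0, 0, 0]
Initial: VV[1]=[0, 0, 0, 0]
Initial: VV[2]=[0, 0, 0, 0]
Initial: VV[3]=[0, 0, 0, 0]
Event 1: SEND 3->1: VV[3][3]++ -> VV[3]=[0, 0, 0, 1], msg_vec=[0, 0, 0, 1]; VV[1]=max(VV[1],msg_vec) then VV[1][1]++ -> VV[1]=[0, 1, 0, 1]
Event 2: LOCAL 0: VV[0][0]++ -> VV[0]=[1, 0, 0, 0]
Event 3: LOCAL 2: VV[2][2]++ -> VV[2]=[0, 0, 1, 0]
Event 4: LOCAL 0: VV[0][0]++ -> VV[0]=[2, 0, 0, 0]
Event 5: SEND 0->1: VV[0][0]++ -> VV[0]=[3, 0, 0, 0], msg_vec=[3, 0, 0, 0]; VV[1]=max(VV[1],msg_vec) then VV[1][1]++ -> VV[1]=[3, 2, 0, 1]
Event 2 stamp: [1, 0, 0, 0]
Event 5 stamp: [3, 0, 0, 0]
[1, 0, 0, 0] <= [3, 0, 0, 0]? True. Equal? False. Happens-before: True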